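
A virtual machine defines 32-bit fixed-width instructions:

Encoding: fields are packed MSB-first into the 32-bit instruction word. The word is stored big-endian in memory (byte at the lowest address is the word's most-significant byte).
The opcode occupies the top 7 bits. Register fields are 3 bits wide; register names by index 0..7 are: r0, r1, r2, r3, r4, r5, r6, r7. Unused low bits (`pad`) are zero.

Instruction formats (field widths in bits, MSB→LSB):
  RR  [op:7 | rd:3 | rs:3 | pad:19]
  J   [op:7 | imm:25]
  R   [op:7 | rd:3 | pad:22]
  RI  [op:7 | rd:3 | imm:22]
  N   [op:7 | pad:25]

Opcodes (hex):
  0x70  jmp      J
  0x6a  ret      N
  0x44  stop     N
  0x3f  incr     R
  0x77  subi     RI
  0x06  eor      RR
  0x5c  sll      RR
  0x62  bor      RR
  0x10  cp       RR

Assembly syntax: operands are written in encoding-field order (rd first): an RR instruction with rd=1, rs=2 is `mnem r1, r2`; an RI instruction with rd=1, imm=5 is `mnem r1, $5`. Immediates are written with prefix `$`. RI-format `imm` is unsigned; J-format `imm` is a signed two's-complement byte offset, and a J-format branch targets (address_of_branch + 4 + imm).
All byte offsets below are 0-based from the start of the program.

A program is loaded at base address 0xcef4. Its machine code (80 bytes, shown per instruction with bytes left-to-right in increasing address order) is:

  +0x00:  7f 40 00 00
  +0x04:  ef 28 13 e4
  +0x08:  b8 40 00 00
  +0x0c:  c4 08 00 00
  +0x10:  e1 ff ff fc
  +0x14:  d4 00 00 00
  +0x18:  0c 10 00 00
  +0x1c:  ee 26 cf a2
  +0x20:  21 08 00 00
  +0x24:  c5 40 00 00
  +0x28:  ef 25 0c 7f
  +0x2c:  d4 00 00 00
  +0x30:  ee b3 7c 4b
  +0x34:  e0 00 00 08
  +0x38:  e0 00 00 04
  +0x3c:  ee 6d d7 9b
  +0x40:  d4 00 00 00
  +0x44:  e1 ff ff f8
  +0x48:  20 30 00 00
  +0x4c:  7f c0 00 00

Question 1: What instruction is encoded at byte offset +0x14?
ret

+0x14: d4 00 00 00 ⇒ word 0xd4000000 (big)
  opcode bits[31:25]=0x6a: ret/N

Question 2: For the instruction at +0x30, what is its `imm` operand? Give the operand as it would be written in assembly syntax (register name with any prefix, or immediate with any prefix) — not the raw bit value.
$3374155

[30] ee b3 7c 4b → 0xeeb37c4b
  opcode bits[31:25]=0x77: subi/RI
  [24:22] rd=2 = r2
  [21:0] imm=3374155 = $3374155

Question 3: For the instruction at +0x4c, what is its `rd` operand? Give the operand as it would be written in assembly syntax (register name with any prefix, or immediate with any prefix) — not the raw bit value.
off 0x4c: read 7f c0 00 00 as big → 0x7fc00000
  opcode bits[31:25]=0x3f: incr/R
  [24:22] rd=7 = r7

r7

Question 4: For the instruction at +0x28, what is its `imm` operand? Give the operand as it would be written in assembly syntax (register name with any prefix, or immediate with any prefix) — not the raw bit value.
@+28  big-endian(ef 25 0c 7f) = 0xef250c7f
  opcode bits[31:25]=0x77: subi/RI
  [24:22] rd=4 = r4
  [21:0] imm=2428031 = $2428031

$2428031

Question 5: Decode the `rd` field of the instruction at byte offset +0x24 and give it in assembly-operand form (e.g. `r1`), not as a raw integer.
off 0x24: read c5 40 00 00 as big → 0xc5400000
  top 7b → 0x62 → bor [RR]
  rd: (w>>22)&0x7=0x5 → r5
  rs: (w>>19)&0x7=0x0 → r0

r5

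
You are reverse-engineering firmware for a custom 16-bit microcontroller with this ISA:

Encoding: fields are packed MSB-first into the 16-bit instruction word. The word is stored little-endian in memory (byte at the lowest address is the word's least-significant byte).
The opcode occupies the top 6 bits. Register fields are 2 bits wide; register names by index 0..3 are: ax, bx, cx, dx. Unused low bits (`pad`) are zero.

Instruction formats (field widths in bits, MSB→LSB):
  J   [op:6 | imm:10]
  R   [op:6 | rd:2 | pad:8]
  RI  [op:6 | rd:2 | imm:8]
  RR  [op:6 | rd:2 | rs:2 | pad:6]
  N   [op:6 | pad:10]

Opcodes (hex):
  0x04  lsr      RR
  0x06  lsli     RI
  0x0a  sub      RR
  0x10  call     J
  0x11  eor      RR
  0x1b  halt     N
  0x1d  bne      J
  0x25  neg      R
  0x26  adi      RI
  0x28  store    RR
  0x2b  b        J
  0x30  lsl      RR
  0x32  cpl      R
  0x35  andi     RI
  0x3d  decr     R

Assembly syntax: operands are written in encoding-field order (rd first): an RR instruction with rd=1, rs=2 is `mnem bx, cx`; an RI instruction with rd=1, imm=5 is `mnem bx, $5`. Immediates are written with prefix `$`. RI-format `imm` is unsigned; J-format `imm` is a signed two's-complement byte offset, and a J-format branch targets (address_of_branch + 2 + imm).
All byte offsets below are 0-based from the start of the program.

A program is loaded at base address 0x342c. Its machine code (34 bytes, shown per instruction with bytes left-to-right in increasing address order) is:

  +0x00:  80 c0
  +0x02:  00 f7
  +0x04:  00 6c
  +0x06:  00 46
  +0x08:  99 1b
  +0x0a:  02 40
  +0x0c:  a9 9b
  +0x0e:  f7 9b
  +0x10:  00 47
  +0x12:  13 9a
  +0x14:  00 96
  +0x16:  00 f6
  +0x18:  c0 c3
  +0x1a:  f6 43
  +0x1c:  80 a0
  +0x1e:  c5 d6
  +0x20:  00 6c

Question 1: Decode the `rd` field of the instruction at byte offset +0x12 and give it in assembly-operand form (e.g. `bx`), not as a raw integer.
off 0x12: read 13 9a as little → 0x9a13
  op=0x9a13>>10=0x26 ⇒ adi (RI)
  rd@[9:8]=0x2 ⇒ cx
  imm@[7:0]=0x13 ⇒ $19

cx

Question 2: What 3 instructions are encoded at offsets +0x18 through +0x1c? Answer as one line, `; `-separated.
@+18  little-endian(c0 c3) = 0xc3c0
  op=0xc3c0>>10=0x30 ⇒ lsl (RR)
  [9:8] rd=3 = dx
  [7:6] rs=3 = dx
@+1a  little-endian(f6 43) = 0x43f6
  op=0x43f6>>10=0x10 ⇒ call (J)
  [9:0] imm=1014 (s10→-10) = $-10
@+1c  little-endian(80 a0) = 0xa080
  op=0xa080>>10=0x28 ⇒ store (RR)
  [9:8] rd=0 = ax
  [7:6] rs=2 = cx

lsl dx, dx; call $-10; store ax, cx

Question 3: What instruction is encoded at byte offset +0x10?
eor dx, ax

off 0x10: read 00 47 as little → 0x4700
  op=0x4700>>10=0x11 ⇒ eor (RR)
  [9:8] rd=3 = dx
  [7:6] rs=0 = ax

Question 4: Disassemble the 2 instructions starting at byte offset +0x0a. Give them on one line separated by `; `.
call $2; adi dx, $169

@+0a  little-endian(02 40) = 0x4002
  op=0x4002>>10=0x10 ⇒ call (J)
  imm@[9:0]=0x2 ⇒ $2
@+0c  little-endian(a9 9b) = 0x9ba9
  op=0x9ba9>>10=0x26 ⇒ adi (RI)
  rd@[9:8]=0x3 ⇒ dx
  imm@[7:0]=0xa9 ⇒ $169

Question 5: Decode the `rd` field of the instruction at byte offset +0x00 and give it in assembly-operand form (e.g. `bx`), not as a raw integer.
ax

[00] 80 c0 → 0xc080
  opcode bits[15:10]=0x30: lsl/RR
  [9:8] rd=0 = ax
  [7:6] rs=2 = cx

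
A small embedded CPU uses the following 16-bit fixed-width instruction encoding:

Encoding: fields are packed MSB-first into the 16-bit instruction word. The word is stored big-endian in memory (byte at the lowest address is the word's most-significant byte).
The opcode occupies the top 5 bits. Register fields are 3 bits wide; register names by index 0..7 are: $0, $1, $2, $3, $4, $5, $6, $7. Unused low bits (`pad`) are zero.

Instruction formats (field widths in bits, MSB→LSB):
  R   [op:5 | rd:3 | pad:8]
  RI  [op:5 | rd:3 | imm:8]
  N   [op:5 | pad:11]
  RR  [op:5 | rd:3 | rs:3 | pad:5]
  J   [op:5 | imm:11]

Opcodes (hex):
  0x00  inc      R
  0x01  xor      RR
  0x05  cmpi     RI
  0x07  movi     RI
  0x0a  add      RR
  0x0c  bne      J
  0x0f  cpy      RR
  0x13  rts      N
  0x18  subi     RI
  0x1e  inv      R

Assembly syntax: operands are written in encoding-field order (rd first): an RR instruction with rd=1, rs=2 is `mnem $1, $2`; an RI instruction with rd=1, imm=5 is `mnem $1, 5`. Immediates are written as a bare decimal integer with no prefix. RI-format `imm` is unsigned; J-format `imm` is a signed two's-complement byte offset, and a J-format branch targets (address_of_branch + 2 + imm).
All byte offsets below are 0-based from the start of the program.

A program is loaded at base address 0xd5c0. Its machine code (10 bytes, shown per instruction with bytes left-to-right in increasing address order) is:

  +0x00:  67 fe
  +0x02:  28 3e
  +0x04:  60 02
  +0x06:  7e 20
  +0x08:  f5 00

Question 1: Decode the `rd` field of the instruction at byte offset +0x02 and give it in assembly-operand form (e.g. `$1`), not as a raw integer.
[02] 28 3e → 0x283e
  op=0x283e>>11=0x5 ⇒ cmpi (RI)
  rd@[10:8]=0x0 ⇒ $0
  imm@[7:0]=0x3e ⇒ 62

$0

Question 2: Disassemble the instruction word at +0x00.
off 0x00: read 67 fe as big → 0x67fe
  op=0x67fe>>11=0xc ⇒ bne (J)
  imm@[10:0]=0x7fe (s11→-2) ⇒ -2

bne -2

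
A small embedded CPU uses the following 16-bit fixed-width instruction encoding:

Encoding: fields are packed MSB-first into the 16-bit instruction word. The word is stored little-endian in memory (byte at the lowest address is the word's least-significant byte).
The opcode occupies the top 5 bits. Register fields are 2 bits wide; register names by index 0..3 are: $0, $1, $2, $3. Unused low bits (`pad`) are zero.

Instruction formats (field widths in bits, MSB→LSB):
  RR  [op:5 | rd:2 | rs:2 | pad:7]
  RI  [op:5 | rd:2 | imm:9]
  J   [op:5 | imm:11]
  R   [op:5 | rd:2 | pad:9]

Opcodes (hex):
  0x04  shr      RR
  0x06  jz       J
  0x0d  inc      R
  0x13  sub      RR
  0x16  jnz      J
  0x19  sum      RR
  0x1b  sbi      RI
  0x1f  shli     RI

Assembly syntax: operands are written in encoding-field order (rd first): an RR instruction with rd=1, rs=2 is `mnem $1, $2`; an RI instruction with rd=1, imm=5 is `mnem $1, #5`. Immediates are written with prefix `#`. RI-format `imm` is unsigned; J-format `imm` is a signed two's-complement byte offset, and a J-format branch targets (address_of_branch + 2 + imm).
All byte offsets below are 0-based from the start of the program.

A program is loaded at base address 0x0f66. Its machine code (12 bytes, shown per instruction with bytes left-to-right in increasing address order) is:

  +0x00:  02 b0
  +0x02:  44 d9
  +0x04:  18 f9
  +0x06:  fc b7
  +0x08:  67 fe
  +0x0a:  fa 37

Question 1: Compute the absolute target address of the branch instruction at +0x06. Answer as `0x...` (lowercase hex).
@+06  little-endian(fc b7) = 0xb7fc
  opcode bits[15:11]=0x16: jnz/J
  [10:0] imm=2044 (s11→-4) = #-4
  target = base 0x0f66 + off 0x06 + 2 + imm -4 = 0x0f6a

0x0f6a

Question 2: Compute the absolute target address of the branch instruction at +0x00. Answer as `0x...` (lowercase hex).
0x0f6a

+0x00: 02 b0 ⇒ word 0xb002 (little)
  opcode bits[15:11]=0x16: jnz/J
  imm: (w>>0)&0x7ff=0x2 → #2
  target = base 0x0f66 + off 0x00 + 2 + imm 2 = 0x0f6a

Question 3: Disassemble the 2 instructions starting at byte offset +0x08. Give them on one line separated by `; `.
shli $3, #103; jz #-6

[08] 67 fe → 0xfe67
  op=0xfe67>>11=0x1f ⇒ shli (RI)
  rd@[10:9]=0x3 ⇒ $3
  imm@[8:0]=0x67 ⇒ #103
[0a] fa 37 → 0x37fa
  op=0x37fa>>11=0x6 ⇒ jz (J)
  imm@[10:0]=0x7fa (s11→-6) ⇒ #-6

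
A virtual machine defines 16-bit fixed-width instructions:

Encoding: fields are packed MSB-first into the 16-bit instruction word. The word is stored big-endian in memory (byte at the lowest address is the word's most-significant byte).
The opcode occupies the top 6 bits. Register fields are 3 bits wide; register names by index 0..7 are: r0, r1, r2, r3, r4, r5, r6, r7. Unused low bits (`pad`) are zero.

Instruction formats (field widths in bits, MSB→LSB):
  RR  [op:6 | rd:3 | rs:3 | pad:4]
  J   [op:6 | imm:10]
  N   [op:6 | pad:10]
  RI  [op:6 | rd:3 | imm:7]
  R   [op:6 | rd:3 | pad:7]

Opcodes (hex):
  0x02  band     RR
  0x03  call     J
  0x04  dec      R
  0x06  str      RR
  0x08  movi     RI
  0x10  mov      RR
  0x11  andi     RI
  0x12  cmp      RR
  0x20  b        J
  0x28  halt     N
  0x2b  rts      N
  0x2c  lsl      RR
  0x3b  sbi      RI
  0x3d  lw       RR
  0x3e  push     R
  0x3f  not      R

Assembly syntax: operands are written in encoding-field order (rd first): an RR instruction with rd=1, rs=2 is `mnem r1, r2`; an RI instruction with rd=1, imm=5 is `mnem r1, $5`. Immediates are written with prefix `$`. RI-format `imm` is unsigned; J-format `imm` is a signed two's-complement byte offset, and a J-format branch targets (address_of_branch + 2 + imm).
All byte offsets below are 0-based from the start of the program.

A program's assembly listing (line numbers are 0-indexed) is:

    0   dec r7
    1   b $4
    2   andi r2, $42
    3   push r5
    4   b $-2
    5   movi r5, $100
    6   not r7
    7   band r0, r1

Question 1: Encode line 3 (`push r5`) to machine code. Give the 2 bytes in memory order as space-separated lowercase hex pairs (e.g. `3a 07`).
3. push fields op=0x3e:6|rd=5:3|pad=0:7 → word fa80h → fa 80

fa 80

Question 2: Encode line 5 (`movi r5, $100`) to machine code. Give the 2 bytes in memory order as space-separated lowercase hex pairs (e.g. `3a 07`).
22 e4

L5: movi op=0x8:6|rd=5:3|imm=100:7 ⇒ 0x22e4 ⇒ big 22 e4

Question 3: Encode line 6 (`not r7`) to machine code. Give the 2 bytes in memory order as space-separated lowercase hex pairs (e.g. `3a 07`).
ff 80

line 6 (not): pack op=0x3f:6|rd=7:3|pad=0:7 = 0xff80; big→ ff 80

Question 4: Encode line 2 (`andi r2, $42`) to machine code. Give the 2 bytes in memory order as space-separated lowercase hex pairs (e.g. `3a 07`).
45 2a

2. andi fields op=0x11:6|rd=2:3|imm=42:7 → word 452ah → 45 2a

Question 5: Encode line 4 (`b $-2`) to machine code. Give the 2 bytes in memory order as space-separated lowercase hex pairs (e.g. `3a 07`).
83 fe

4. b fields op=0x20:6|imm=-2:10 → word 83feh → 83 fe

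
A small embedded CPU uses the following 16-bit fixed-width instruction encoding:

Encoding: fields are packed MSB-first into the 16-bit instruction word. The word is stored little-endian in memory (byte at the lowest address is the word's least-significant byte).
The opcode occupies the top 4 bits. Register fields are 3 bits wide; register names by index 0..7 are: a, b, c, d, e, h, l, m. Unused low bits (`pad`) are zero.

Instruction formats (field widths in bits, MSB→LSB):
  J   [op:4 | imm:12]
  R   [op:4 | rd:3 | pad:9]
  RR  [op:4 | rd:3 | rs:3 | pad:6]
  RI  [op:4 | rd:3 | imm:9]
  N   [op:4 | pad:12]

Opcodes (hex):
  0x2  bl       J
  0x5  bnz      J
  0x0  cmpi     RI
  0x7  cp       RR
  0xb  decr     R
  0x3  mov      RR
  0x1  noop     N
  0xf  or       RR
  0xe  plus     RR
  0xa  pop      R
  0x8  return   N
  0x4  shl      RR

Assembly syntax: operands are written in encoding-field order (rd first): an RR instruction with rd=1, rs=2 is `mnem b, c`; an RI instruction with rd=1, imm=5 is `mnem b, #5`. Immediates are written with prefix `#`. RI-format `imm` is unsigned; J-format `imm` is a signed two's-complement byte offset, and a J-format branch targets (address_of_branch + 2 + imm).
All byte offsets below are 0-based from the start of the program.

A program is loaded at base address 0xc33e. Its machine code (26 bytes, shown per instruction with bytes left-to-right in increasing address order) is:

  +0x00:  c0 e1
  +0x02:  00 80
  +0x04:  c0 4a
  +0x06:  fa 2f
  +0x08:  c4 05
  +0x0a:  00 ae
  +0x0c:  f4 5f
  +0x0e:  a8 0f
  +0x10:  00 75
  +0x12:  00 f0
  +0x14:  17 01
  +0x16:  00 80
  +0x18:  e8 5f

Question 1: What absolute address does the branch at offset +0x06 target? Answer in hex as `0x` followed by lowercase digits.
0xc340

+0x06: fa 2f ⇒ word 0x2ffa (little)
  op=0x2ffa>>12=0x2 ⇒ bl (J)
  [11:0] imm=4090 (s12→-6) = #-6
  target = base 0xc33e + off 0x06 + 2 + imm -6 = 0xc340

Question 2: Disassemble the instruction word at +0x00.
@+00  little-endian(c0 e1) = 0xe1c0
  opcode bits[15:12]=0xe: plus/RR
  [11:9] rd=0 = a
  [8:6] rs=7 = m

plus a, m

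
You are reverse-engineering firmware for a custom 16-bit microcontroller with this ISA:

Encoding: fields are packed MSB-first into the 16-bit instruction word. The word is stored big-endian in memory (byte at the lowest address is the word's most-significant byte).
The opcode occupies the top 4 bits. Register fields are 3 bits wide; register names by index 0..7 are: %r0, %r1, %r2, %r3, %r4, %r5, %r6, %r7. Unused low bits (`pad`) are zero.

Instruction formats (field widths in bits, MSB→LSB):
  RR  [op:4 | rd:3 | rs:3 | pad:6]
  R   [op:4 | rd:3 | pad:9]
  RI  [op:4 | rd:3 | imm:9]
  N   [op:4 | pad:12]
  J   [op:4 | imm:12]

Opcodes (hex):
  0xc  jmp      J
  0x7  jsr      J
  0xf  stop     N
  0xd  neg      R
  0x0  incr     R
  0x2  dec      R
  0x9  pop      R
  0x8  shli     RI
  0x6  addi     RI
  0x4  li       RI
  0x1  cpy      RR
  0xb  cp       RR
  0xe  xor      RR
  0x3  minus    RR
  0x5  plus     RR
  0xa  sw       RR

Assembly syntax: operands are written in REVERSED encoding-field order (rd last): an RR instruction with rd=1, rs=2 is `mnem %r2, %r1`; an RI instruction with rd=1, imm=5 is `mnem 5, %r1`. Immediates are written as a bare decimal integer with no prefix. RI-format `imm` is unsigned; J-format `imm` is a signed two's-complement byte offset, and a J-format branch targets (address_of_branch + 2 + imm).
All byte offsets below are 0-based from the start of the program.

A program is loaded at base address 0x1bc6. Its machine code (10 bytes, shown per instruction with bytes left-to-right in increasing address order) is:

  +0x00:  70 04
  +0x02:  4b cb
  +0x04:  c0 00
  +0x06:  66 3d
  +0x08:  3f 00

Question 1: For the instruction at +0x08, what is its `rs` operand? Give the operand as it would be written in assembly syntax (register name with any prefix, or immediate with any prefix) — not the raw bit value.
%r4

+0x08: 3f 00 ⇒ word 0x3f00 (big)
  op=0x3f00>>12=0x3 ⇒ minus (RR)
  rd@[11:9]=0x7 ⇒ %r7
  rs@[8:6]=0x4 ⇒ %r4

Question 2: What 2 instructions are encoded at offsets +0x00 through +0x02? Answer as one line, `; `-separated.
+0x00: 70 04 ⇒ word 0x7004 (big)
  top 4b → 0x7 → jsr [J]
  imm: (w>>0)&0xfff=0x4 → 4
+0x02: 4b cb ⇒ word 0x4bcb (big)
  top 4b → 0x4 → li [RI]
  rd: (w>>9)&0x7=0x5 → %r5
  imm: (w>>0)&0x1ff=0x1cb → 459

jsr 4; li 459, %r5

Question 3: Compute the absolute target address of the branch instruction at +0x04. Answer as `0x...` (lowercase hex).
[04] c0 00 → 0xc000
  opcode bits[15:12]=0xc: jmp/J
  [11:0] imm=0 = 0
  target = base 0x1bc6 + off 0x04 + 2 + imm 0 = 0x1bcc

0x1bcc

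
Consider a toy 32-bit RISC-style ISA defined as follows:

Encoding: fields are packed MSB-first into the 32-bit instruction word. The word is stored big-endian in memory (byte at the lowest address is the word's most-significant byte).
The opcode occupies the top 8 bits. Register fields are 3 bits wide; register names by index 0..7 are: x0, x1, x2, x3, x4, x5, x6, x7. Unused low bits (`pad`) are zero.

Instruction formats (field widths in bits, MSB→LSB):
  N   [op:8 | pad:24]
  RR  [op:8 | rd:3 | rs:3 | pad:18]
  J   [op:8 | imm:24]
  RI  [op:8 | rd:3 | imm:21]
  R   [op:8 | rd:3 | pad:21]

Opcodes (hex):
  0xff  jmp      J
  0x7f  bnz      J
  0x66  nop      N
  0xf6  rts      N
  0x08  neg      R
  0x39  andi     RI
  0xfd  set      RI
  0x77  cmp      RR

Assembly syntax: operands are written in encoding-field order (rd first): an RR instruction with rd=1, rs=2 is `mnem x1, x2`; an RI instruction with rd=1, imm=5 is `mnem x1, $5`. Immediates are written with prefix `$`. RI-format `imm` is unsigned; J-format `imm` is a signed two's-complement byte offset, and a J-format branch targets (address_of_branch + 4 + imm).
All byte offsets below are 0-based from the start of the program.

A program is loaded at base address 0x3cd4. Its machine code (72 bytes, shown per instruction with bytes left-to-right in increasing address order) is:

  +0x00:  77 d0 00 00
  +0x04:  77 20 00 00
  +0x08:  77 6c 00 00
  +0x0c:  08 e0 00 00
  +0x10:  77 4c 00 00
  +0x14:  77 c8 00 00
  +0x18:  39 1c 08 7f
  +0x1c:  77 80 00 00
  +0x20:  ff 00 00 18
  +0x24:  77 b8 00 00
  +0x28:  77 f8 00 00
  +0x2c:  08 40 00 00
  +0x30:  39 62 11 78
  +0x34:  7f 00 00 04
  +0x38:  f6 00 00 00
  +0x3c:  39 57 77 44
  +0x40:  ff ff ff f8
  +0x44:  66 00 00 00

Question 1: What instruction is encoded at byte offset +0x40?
off 0x40: read ff ff ff f8 as big → 0xfffffff8
  op=0xfffffff8>>24=0xff ⇒ jmp (J)
  imm: (w>>0)&0xffffff=0xfffff8 (s24→-8) → $-8

jmp $-8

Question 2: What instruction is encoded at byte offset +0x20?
jmp $24

+0x20: ff 00 00 18 ⇒ word 0xff000018 (big)
  op=0xff000018>>24=0xff ⇒ jmp (J)
  imm@[23:0]=0x18 ⇒ $24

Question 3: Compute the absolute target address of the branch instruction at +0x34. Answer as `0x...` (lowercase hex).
0x3d10

@+34  big-endian(7f 00 00 04) = 0x7f000004
  opcode bits[31:24]=0x7f: bnz/J
  [23:0] imm=4 = $4
  target = base 0x3cd4 + off 0x34 + 4 + imm 4 = 0x3d10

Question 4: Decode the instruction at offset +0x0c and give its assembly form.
[0c] 08 e0 00 00 → 0x08e00000
  op=0x08e00000>>24=0x8 ⇒ neg (R)
  [23:21] rd=7 = x7

neg x7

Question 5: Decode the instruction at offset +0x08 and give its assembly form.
[08] 77 6c 00 00 → 0x776c0000
  opcode bits[31:24]=0x77: cmp/RR
  rd@[23:21]=0x3 ⇒ x3
  rs@[20:18]=0x3 ⇒ x3

cmp x3, x3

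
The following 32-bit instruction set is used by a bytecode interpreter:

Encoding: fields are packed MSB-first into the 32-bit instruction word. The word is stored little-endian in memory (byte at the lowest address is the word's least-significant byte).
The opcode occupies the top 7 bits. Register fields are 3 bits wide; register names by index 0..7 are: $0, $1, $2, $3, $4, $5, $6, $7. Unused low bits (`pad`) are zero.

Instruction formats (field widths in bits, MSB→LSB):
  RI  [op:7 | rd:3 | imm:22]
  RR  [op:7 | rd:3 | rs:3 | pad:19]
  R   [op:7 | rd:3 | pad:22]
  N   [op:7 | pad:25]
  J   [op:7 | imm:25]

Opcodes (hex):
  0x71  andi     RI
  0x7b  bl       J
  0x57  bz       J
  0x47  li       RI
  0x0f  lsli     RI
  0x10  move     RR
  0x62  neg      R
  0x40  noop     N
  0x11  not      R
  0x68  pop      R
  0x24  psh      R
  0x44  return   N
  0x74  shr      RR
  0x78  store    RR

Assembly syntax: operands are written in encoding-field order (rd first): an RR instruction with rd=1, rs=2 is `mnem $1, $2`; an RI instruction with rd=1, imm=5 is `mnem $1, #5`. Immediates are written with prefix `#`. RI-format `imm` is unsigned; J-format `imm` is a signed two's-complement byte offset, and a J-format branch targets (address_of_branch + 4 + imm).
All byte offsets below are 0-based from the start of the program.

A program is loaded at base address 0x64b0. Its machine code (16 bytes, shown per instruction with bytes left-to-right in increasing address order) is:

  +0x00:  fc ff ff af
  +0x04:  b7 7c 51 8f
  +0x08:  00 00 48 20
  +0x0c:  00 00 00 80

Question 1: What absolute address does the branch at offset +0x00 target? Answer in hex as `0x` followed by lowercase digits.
@+00  little-endian(fc ff ff af) = 0xaffffffc
  opcode bits[31:25]=0x57: bz/J
  [24:0] imm=33554428 (s25→-4) = #-4
  target = base 0x64b0 + off 0x00 + 4 + imm -4 = 0x64b0

0x64b0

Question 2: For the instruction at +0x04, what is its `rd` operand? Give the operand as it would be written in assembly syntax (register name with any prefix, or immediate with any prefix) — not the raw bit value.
$5

off 0x04: read b7 7c 51 8f as little → 0x8f517cb7
  opcode bits[31:25]=0x47: li/RI
  [24:22] rd=5 = $5
  [21:0] imm=1146039 = #1146039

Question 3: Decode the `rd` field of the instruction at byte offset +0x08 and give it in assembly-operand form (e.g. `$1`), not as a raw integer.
$1

off 0x08: read 00 00 48 20 as little → 0x20480000
  opcode bits[31:25]=0x10: move/RR
  rd@[24:22]=0x1 ⇒ $1
  rs@[21:19]=0x1 ⇒ $1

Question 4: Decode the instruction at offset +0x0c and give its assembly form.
noop

+0x0c: 00 00 00 80 ⇒ word 0x80000000 (little)
  opcode bits[31:25]=0x40: noop/N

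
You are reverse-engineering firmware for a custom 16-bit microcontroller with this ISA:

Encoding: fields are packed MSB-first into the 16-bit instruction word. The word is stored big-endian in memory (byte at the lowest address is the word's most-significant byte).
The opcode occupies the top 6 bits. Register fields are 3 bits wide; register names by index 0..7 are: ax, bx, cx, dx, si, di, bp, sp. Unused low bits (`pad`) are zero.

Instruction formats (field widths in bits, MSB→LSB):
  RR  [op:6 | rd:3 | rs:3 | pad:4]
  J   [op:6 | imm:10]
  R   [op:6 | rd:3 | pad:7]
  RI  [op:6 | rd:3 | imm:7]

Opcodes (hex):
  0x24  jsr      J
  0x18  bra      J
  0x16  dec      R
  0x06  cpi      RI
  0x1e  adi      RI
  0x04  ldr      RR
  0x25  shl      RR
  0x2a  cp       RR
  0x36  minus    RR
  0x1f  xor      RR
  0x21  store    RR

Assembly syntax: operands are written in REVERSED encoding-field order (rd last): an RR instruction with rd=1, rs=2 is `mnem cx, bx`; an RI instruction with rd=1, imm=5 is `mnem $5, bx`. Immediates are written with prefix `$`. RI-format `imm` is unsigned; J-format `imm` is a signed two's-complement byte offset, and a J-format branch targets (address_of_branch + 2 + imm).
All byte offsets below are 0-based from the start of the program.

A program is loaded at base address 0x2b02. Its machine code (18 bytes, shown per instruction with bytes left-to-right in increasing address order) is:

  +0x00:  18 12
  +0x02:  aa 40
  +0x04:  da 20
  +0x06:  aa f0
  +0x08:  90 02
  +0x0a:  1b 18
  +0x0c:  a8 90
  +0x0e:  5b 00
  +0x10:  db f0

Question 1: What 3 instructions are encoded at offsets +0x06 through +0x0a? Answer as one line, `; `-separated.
off 0x06: read aa f0 as big → 0xaaf0
  top 6b → 0x2a → cp [RR]
  [9:7] rd=5 = di
  [6:4] rs=7 = sp
off 0x08: read 90 02 as big → 0x9002
  top 6b → 0x24 → jsr [J]
  [9:0] imm=2 = $2
off 0x0a: read 1b 18 as big → 0x1b18
  top 6b → 0x6 → cpi [RI]
  [9:7] rd=6 = bp
  [6:0] imm=24 = $24

cp sp, di; jsr $2; cpi $24, bp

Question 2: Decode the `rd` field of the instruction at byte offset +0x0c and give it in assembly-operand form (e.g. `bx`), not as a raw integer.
+0x0c: a8 90 ⇒ word 0xa890 (big)
  top 6b → 0x2a → cp [RR]
  rd: (w>>7)&0x7=0x1 → bx
  rs: (w>>4)&0x7=0x1 → bx

bx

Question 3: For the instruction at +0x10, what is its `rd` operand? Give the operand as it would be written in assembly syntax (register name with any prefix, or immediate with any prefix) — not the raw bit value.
off 0x10: read db f0 as big → 0xdbf0
  opcode bits[15:10]=0x36: minus/RR
  rd: (w>>7)&0x7=0x7 → sp
  rs: (w>>4)&0x7=0x7 → sp

sp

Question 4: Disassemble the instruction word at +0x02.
+0x02: aa 40 ⇒ word 0xaa40 (big)
  top 6b → 0x2a → cp [RR]
  rd: (w>>7)&0x7=0x4 → si
  rs: (w>>4)&0x7=0x4 → si

cp si, si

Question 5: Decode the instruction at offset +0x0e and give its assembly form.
dec bp

[0e] 5b 00 → 0x5b00
  top 6b → 0x16 → dec [R]
  rd@[9:7]=0x6 ⇒ bp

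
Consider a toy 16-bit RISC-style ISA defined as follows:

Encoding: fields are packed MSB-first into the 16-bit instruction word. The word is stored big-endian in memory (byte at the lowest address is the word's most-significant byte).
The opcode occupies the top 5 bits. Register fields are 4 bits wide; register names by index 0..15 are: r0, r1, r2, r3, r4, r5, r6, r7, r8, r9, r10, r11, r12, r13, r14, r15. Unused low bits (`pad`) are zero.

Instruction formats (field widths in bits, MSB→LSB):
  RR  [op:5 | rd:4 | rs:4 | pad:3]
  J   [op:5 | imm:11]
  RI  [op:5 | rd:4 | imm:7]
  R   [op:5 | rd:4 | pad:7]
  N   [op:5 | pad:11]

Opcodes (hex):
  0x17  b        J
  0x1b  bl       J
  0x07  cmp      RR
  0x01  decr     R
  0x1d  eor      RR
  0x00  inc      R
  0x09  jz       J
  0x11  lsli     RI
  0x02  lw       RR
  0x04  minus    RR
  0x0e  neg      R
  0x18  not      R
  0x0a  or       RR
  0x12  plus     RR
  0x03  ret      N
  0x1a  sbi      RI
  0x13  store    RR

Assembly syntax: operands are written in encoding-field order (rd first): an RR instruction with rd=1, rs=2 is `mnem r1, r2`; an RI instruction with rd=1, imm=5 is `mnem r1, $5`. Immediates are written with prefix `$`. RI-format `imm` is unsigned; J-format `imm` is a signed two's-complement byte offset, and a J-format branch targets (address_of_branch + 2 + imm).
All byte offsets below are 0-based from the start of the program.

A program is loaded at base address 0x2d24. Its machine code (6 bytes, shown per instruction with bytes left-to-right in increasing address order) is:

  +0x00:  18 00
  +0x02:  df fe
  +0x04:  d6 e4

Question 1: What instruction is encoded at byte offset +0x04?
+0x04: d6 e4 ⇒ word 0xd6e4 (big)
  op=0xd6e4>>11=0x1a ⇒ sbi (RI)
  rd@[10:7]=0xd ⇒ r13
  imm@[6:0]=0x64 ⇒ $100

sbi r13, $100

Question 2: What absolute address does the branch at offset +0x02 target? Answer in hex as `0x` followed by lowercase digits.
0x2d26

off 0x02: read df fe as big → 0xdffe
  opcode bits[15:11]=0x1b: bl/J
  [10:0] imm=2046 (s11→-2) = $-2
  target = base 0x2d24 + off 0x02 + 2 + imm -2 = 0x2d26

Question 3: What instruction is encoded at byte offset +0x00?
ret

+0x00: 18 00 ⇒ word 0x1800 (big)
  top 5b → 0x3 → ret [N]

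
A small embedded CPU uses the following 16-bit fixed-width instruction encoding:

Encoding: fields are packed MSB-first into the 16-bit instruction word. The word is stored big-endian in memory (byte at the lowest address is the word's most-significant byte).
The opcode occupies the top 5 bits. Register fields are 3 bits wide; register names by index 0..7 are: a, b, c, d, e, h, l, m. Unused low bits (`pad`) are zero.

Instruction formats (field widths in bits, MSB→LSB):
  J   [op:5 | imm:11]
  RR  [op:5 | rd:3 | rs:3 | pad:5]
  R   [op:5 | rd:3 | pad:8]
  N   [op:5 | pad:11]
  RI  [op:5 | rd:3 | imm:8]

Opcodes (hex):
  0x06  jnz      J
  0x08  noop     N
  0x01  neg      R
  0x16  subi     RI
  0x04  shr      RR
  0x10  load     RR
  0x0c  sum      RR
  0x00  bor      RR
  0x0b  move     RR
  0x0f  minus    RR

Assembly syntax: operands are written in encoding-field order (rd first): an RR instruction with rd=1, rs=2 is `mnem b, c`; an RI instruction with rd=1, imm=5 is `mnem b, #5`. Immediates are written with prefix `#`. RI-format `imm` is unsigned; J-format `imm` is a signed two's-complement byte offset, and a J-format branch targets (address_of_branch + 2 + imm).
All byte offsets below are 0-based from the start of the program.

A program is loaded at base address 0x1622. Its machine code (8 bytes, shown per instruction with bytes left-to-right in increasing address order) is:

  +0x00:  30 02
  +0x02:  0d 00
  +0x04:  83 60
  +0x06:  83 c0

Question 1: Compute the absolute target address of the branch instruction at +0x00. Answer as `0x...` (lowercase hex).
0x1626

[00] 30 02 → 0x3002
  top 5b → 0x6 → jnz [J]
  imm@[10:0]=0x2 ⇒ #2
  target = base 0x1622 + off 0x00 + 2 + imm 2 = 0x1626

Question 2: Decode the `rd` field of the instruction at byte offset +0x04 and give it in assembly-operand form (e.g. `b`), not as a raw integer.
@+04  big-endian(83 60) = 0x8360
  op=0x8360>>11=0x10 ⇒ load (RR)
  [10:8] rd=3 = d
  [7:5] rs=3 = d

d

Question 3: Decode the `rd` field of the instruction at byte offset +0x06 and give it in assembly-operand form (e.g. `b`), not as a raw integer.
off 0x06: read 83 c0 as big → 0x83c0
  op=0x83c0>>11=0x10 ⇒ load (RR)
  rd@[10:8]=0x3 ⇒ d
  rs@[7:5]=0x6 ⇒ l

d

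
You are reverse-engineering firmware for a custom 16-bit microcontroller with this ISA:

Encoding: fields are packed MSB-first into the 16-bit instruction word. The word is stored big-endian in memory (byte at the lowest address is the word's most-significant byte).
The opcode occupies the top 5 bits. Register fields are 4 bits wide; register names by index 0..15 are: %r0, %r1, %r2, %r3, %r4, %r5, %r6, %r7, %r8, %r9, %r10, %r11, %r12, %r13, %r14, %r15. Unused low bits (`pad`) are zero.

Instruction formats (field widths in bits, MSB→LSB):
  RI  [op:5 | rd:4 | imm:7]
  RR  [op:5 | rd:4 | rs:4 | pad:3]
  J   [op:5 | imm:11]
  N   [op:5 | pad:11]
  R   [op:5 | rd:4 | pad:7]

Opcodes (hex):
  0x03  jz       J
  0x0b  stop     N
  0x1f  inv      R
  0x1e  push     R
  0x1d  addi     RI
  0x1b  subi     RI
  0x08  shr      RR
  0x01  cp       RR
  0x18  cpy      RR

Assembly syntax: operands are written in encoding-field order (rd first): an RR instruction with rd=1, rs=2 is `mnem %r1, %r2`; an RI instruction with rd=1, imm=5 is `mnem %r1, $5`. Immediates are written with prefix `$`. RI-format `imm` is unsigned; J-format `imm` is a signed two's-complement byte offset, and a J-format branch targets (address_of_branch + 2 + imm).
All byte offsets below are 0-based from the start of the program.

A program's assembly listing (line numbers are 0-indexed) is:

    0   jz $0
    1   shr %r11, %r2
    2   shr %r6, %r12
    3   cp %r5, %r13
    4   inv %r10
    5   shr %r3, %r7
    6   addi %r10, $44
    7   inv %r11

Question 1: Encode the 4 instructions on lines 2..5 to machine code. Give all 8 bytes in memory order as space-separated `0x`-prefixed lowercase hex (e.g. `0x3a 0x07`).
0x43 0x60 0x0a 0xe8 0xfd 0x00 0x41 0xb8

line 2 (shr): pack op=0x8:5|rd=6:4|rs=12:4|pad=0:3 = 0x4360; big→ 43 60
line 3 (cp): pack op=0x1:5|rd=5:4|rs=13:4|pad=0:3 = 0x0ae8; big→ 0a e8
line 4 (inv): pack op=0x1f:5|rd=10:4|pad=0:7 = 0xfd00; big→ fd 00
line 5 (shr): pack op=0x8:5|rd=3:4|rs=7:4|pad=0:3 = 0x41b8; big→ 41 b8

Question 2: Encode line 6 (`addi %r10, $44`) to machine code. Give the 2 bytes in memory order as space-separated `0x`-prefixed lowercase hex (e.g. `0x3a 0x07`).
L6: addi op=0x1d:5|rd=10:4|imm=44:7 ⇒ 0xed2c ⇒ big ed 2c

0xed 0x2c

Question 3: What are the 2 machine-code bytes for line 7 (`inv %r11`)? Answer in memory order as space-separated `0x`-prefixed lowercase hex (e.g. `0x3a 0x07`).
7. inv fields op=0x1f:5|rd=11:4|pad=0:7 → word fd80h → fd 80

0xfd 0x80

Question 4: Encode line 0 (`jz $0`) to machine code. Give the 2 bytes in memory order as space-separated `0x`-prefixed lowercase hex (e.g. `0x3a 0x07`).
0. jz fields op=0x3:5|imm=0:11 → word 1800h → 18 00

0x18 0x00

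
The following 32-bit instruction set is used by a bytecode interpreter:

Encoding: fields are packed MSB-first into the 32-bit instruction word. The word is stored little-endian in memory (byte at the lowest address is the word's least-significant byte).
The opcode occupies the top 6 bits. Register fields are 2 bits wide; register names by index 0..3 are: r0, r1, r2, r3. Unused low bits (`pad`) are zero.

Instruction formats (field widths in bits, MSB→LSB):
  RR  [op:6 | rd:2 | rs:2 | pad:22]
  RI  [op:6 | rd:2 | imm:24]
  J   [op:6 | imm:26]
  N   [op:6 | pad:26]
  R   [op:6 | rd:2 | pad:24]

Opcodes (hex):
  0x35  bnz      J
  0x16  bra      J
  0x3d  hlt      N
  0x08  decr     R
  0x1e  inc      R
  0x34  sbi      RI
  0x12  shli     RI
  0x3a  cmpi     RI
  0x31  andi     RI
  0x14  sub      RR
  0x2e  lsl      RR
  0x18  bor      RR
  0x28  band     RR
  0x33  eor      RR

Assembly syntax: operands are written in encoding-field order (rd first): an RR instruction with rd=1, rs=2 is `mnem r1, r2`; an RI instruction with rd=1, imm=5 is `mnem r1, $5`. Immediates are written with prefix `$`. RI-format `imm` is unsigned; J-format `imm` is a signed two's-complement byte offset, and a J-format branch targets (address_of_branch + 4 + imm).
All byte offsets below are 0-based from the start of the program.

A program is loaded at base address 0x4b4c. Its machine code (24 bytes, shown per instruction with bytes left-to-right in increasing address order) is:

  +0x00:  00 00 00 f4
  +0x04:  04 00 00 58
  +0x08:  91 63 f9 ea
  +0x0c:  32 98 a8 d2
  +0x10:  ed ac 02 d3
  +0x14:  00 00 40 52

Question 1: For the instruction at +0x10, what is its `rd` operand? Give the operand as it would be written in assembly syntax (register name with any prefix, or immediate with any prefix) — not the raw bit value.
off 0x10: read ed ac 02 d3 as little → 0xd302aced
  opcode bits[31:26]=0x34: sbi/RI
  [25:24] rd=3 = r3
  [23:0] imm=175341 = $175341

r3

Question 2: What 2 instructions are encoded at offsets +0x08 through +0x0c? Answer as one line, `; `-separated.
cmpi r2, $16343953; sbi r2, $11049010

+0x08: 91 63 f9 ea ⇒ word 0xeaf96391 (little)
  top 6b → 0x3a → cmpi [RI]
  rd: (w>>24)&0x3=0x2 → r2
  imm: (w>>0)&0xffffff=0xf96391 → $16343953
+0x0c: 32 98 a8 d2 ⇒ word 0xd2a89832 (little)
  top 6b → 0x34 → sbi [RI]
  rd: (w>>24)&0x3=0x2 → r2
  imm: (w>>0)&0xffffff=0xa89832 → $11049010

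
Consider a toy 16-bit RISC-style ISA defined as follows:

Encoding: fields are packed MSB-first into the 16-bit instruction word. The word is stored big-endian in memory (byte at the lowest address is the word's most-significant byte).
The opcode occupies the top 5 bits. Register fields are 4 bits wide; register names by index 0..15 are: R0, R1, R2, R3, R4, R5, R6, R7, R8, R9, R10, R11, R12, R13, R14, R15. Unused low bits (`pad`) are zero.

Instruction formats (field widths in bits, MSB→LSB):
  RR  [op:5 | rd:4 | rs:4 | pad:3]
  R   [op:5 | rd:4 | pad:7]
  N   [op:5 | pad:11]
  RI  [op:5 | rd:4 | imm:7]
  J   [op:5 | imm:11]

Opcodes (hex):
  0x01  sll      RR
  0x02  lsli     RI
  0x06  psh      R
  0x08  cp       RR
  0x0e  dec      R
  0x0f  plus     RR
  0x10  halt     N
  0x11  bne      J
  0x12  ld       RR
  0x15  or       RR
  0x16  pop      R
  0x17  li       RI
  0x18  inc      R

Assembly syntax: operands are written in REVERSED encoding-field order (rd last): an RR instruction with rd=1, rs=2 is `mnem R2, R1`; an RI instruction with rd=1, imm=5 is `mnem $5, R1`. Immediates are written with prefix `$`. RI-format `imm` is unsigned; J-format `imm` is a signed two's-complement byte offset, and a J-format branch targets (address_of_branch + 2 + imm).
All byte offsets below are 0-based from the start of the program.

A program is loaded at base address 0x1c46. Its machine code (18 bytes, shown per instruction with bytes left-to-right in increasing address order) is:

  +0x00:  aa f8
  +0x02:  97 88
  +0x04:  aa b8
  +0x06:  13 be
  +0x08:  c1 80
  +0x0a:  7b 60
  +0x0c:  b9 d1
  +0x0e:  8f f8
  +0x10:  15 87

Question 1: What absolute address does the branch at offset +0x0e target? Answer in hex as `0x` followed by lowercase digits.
[0e] 8f f8 → 0x8ff8
  opcode bits[15:11]=0x11: bne/J
  [10:0] imm=2040 (s11→-8) = $-8
  target = base 0x1c46 + off 0x0e + 2 + imm -8 = 0x1c4e

0x1c4e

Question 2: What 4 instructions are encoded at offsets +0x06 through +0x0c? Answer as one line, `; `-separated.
@+06  big-endian(13 be) = 0x13be
  top 5b → 0x2 → lsli [RI]
  [10:7] rd=7 = R7
  [6:0] imm=62 = $62
@+08  big-endian(c1 80) = 0xc180
  top 5b → 0x18 → inc [R]
  [10:7] rd=3 = R3
@+0a  big-endian(7b 60) = 0x7b60
  top 5b → 0xf → plus [RR]
  [10:7] rd=6 = R6
  [6:3] rs=12 = R12
@+0c  big-endian(b9 d1) = 0xb9d1
  top 5b → 0x17 → li [RI]
  [10:7] rd=3 = R3
  [6:0] imm=81 = $81

lsli $62, R7; inc R3; plus R12, R6; li $81, R3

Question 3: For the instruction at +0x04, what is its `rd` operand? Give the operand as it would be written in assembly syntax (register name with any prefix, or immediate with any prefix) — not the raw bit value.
R5

+0x04: aa b8 ⇒ word 0xaab8 (big)
  op=0xaab8>>11=0x15 ⇒ or (RR)
  [10:7] rd=5 = R5
  [6:3] rs=7 = R7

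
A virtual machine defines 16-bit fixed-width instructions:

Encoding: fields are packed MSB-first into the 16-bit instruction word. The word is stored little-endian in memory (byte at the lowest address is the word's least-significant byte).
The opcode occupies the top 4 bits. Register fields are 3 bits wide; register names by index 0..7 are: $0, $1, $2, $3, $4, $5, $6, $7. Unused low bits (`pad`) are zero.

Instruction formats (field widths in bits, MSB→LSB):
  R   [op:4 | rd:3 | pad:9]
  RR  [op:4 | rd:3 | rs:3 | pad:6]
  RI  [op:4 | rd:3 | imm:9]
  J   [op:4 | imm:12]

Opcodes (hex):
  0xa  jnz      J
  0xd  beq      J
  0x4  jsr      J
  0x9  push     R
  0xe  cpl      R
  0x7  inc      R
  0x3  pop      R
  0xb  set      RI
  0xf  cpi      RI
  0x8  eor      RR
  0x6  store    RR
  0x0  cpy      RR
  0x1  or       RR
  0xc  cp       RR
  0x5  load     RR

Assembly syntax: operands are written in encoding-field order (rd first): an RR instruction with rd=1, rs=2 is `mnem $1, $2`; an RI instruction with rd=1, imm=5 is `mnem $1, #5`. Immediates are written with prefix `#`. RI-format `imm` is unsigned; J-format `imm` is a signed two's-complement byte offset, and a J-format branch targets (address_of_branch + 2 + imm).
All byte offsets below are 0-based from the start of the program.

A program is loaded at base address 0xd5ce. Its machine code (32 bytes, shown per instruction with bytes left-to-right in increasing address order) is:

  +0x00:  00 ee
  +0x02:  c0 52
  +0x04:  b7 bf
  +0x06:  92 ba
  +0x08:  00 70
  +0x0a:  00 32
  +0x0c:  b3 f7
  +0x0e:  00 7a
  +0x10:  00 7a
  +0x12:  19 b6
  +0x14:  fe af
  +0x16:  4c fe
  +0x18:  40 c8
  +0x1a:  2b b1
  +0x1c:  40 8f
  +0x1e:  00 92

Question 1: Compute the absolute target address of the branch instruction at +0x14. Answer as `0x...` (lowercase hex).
0xd5e2

off 0x14: read fe af as little → 0xaffe
  top 4b → 0xa → jnz [J]
  imm@[11:0]=0xffe (s12→-2) ⇒ #-2
  target = base 0xd5ce + off 0x14 + 2 + imm -2 = 0xd5e2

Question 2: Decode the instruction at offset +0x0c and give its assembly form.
cpi $3, #435

+0x0c: b3 f7 ⇒ word 0xf7b3 (little)
  opcode bits[15:12]=0xf: cpi/RI
  [11:9] rd=3 = $3
  [8:0] imm=435 = #435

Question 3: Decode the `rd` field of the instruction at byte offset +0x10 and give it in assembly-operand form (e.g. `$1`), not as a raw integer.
off 0x10: read 00 7a as little → 0x7a00
  op=0x7a00>>12=0x7 ⇒ inc (R)
  rd: (w>>9)&0x7=0x5 → $5

$5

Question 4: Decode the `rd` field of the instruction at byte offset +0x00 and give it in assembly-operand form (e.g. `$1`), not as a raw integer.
$7

[00] 00 ee → 0xee00
  op=0xee00>>12=0xe ⇒ cpl (R)
  rd: (w>>9)&0x7=0x7 → $7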